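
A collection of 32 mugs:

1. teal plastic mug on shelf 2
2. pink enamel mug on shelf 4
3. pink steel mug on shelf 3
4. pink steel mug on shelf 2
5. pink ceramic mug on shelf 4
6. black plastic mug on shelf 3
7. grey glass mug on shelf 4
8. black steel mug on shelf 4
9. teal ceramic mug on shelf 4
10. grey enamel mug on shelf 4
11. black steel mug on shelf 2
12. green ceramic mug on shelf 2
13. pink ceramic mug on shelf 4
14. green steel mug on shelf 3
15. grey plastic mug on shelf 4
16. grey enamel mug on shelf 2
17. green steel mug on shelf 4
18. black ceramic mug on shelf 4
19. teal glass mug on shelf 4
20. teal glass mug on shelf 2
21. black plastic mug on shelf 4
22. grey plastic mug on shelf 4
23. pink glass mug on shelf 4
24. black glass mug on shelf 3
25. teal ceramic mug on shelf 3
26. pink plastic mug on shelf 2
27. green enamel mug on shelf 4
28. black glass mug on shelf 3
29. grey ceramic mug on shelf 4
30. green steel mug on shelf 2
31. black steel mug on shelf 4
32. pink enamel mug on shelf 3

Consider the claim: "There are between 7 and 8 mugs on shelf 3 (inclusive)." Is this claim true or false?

mugs on shelf 3: 7.
The claim requires 7 ≤ 7 ≤ 8, which holds.

True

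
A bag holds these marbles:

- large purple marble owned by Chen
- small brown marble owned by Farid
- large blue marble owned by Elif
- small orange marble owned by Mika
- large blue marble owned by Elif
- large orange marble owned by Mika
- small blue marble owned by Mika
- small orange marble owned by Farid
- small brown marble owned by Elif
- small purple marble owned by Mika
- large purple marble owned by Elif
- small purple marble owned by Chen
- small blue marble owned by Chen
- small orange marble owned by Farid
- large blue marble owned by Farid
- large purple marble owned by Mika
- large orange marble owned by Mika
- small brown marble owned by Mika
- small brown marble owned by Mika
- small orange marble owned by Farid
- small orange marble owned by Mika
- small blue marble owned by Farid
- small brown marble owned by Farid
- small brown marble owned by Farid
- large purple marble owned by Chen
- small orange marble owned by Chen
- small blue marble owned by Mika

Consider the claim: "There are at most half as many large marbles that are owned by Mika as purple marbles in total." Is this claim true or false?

|large marbles owned by Mika| = 3.
|purple marbles| = 6.
The claim requires 2 × 3 = 6 ≤ 6, which holds.

True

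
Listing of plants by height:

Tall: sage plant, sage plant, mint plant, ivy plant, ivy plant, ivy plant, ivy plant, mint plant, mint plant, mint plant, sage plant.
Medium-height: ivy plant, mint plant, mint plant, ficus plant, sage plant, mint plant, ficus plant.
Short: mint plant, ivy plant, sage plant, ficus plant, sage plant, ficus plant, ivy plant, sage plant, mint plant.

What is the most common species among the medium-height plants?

Counts by species (restricted to medium-height plants): mint 3, ficus 2, ivy 1, sage 1.
The maximum is 3, held uniquely by mint.

mint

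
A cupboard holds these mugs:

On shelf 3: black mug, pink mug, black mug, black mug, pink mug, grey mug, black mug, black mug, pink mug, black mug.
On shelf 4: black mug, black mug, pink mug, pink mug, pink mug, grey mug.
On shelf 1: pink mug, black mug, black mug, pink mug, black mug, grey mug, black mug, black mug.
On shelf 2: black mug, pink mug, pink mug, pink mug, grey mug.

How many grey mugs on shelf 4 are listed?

1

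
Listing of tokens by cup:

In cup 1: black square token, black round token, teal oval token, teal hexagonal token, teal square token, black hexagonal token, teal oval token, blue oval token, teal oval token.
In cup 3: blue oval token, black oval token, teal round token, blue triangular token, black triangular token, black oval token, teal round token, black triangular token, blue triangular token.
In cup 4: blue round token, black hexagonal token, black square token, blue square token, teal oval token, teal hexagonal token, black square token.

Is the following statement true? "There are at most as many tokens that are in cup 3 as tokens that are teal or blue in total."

True

|tokens in cup 3| = 9.
|tokens that are teal or blue| = 15.
The claim requires 9 ≤ 15, which holds.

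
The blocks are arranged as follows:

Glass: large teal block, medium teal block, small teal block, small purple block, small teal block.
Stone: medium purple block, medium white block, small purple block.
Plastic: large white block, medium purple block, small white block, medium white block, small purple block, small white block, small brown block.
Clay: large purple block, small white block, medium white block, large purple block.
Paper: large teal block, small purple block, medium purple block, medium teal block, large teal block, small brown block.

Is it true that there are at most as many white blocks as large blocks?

False

There are 7 white blocks.
There are 6 large blocks.
The claim requires 7 ≤ 6, which does not hold.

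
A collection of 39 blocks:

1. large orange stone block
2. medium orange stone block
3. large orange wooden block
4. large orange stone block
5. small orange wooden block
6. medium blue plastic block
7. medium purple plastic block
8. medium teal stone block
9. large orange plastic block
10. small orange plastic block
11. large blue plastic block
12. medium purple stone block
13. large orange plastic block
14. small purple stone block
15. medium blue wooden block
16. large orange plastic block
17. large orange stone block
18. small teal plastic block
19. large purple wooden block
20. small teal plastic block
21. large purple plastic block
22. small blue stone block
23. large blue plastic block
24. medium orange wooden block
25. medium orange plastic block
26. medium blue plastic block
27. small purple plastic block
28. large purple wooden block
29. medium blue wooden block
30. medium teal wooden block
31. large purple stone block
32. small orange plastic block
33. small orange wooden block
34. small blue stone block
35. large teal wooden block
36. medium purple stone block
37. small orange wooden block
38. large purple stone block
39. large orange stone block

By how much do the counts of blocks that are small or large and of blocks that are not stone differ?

blocks that are small or large: 27. blocks that are not stone: 26.
|27 − 26| = 27 − 26 = 1.

1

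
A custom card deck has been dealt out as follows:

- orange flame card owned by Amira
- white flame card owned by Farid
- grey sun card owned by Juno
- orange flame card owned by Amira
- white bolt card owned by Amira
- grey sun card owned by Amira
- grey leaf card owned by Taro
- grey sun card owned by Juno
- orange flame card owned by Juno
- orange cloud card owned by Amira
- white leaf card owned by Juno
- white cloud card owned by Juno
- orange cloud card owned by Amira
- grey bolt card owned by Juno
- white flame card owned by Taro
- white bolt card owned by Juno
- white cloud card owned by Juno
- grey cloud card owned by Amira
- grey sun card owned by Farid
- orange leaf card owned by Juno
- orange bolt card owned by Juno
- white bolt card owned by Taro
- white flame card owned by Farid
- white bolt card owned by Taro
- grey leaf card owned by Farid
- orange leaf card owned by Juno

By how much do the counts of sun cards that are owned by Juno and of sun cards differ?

sun cards owned by Juno: 2. sun cards: 4.
|2 − 4| = 4 − 2 = 2.

2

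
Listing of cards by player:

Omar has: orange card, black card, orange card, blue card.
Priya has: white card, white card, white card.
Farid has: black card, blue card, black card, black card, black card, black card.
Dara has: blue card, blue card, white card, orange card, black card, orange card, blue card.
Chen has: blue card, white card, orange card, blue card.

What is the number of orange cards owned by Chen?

1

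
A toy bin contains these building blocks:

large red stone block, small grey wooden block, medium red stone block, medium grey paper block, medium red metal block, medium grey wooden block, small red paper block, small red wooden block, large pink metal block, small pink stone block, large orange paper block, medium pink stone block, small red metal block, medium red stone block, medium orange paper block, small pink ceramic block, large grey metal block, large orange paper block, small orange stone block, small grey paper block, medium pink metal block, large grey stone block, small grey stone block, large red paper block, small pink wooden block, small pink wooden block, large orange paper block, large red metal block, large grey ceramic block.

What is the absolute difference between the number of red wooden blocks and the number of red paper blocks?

1

red wooden blocks: 1. red paper blocks: 2.
|1 − 2| = 2 − 1 = 1.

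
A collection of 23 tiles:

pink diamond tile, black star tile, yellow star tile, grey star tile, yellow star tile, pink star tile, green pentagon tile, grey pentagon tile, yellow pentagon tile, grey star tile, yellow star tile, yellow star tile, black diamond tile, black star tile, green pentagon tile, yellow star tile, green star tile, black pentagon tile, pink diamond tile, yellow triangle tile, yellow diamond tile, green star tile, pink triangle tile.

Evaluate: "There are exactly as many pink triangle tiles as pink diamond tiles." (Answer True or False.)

False

There is 1 pink triangle tile.
There are 2 pink diamond tiles.
The claim requires 1 = 2, which does not hold.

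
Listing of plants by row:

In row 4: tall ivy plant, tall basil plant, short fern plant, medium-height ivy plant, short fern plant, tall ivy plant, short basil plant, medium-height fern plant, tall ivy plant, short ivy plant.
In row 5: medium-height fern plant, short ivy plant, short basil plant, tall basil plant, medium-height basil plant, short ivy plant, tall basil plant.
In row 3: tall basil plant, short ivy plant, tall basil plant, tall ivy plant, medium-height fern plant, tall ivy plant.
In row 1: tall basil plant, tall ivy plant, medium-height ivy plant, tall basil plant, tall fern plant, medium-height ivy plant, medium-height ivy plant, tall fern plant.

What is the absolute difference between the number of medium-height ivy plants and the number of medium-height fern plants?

medium-height ivy plants: 4. medium-height fern plants: 3.
|4 − 3| = 4 − 3 = 1.

1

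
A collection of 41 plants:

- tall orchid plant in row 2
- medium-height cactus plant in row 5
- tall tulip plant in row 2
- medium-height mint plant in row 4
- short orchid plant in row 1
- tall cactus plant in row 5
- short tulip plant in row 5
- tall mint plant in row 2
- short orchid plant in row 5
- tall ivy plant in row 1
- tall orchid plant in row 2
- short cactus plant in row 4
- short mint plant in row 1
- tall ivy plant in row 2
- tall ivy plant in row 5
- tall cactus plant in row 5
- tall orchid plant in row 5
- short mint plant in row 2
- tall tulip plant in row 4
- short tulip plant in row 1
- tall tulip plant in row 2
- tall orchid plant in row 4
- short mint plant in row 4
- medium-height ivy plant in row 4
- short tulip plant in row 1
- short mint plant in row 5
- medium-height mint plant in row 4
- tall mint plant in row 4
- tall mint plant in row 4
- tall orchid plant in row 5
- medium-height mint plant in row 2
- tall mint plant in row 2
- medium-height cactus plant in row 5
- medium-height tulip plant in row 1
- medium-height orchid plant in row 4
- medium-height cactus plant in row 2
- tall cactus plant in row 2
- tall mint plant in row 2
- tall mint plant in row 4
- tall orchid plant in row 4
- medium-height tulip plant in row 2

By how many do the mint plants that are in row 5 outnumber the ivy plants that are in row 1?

mint plants in row 5: 1.
ivy plants in row 1: 1.
1 − 1 = 0.

0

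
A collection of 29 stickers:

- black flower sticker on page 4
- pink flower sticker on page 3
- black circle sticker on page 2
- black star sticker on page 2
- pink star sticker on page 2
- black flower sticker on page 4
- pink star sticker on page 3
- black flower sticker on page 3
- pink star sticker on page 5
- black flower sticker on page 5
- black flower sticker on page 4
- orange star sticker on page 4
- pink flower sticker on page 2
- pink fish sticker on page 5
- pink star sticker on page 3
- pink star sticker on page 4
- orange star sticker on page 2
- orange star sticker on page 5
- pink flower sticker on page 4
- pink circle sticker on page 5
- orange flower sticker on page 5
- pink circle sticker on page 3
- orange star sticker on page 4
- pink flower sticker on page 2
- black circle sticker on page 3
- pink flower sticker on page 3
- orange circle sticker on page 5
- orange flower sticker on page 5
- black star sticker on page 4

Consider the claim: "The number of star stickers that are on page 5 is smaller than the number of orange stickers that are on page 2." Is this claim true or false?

False

|star stickers on page 5| = 2.
|orange stickers on page 2| = 1.
The claim requires 2 < 1, which does not hold.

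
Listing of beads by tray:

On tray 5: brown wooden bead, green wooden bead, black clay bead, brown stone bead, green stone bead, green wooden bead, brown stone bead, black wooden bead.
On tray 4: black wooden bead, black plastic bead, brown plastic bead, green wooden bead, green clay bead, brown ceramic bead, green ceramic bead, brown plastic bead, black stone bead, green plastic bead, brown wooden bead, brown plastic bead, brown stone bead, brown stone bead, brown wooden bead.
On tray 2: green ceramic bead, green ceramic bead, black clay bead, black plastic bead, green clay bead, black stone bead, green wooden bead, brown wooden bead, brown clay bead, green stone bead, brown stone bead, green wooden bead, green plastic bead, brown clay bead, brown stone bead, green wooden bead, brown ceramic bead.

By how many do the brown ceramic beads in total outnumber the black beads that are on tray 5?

brown ceramic beads: 2.
black beads on tray 5: 2.
2 − 2 = 0.

0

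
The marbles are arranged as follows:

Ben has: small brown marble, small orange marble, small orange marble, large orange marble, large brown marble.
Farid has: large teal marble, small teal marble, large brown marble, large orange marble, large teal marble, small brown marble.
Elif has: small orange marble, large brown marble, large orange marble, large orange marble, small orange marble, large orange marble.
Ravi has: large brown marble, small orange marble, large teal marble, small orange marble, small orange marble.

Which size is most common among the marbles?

large

Counts by size: large 12, small 10.
The maximum is 12, held uniquely by large.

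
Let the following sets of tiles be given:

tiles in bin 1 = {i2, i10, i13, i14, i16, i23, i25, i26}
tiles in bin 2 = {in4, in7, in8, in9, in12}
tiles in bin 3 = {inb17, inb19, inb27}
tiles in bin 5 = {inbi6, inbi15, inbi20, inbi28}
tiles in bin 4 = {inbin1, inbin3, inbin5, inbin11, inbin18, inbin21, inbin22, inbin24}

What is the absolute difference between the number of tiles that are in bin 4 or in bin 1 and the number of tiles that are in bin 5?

tiles in bin 4 or in bin 1: 16. tiles in bin 5: 4.
|16 − 4| = 16 − 4 = 12.

12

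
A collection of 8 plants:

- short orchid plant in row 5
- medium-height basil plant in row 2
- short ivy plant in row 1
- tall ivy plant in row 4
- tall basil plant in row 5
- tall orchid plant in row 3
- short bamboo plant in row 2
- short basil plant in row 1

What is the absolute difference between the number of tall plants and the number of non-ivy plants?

tall plants: 3. non-ivy plants: 6.
|3 − 6| = 6 − 3 = 3.

3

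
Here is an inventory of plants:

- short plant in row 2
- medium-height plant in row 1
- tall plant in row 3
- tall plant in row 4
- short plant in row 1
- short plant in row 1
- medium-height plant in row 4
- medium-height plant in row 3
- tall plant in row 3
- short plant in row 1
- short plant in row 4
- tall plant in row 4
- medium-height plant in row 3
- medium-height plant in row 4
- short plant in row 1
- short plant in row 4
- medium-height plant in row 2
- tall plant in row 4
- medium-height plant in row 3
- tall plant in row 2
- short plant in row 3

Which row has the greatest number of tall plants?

Counts by row (restricted to tall plants): row 4→3, row 3→2, row 2→1, row 1→0.
The maximum is 3, held uniquely by row 4.

row 4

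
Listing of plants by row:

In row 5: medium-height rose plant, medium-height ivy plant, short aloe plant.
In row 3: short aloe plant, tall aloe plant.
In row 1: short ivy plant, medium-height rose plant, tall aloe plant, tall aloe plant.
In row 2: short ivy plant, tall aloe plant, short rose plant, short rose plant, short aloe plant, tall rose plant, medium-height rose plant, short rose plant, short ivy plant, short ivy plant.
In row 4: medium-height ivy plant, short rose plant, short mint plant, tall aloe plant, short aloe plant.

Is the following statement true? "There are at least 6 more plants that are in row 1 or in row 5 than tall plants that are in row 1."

|plants in row 1 or in row 5| = 7.
|tall plants in row 1| = 2.
The claim requires 7 − 2 = 5 ≥ 6, which does not hold.

False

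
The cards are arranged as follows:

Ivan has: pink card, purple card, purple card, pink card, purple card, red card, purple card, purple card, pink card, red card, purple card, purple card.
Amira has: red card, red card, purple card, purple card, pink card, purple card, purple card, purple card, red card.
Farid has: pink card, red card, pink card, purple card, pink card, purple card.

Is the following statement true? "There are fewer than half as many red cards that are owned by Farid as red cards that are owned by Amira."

True

|red cards owned by Farid| = 1.
|red cards owned by Amira| = 3.
The claim requires 2 × 1 = 2 < 3, which holds.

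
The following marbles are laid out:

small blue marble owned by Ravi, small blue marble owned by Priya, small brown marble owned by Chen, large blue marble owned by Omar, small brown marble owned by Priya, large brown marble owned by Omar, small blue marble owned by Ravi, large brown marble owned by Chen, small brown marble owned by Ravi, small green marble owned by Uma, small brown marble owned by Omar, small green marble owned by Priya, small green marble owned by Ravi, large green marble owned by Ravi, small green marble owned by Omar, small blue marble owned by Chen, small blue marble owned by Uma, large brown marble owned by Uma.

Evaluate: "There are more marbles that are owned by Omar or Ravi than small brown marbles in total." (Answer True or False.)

True

|marbles owned by Omar or Ravi| = 9.
|small brown marbles| = 4.
The claim requires 9 > 4, which holds.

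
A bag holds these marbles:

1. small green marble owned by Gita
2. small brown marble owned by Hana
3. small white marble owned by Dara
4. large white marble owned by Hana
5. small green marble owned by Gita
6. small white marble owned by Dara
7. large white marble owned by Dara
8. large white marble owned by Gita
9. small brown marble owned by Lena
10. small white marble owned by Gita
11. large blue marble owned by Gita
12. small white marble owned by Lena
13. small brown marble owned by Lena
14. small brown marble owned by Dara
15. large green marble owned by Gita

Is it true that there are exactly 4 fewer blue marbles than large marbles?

True

blue marbles: 1.
large marbles: 5.
The claim requires 5 − 1 (= 4) to equal 4, which holds.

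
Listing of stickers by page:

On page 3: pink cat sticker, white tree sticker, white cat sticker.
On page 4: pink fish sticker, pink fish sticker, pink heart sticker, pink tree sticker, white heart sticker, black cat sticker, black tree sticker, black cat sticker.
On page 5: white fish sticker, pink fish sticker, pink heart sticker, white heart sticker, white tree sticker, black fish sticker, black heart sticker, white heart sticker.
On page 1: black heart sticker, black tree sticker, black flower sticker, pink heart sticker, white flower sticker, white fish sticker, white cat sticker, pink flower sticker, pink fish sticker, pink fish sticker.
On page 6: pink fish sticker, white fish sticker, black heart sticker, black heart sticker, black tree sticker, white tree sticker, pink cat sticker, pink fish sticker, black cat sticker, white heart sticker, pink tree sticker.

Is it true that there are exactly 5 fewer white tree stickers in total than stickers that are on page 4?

True

|white tree stickers| = 3.
|stickers on page 4| = 8.
The claim requires 8 − 3 (= 5) to equal 5, which holds.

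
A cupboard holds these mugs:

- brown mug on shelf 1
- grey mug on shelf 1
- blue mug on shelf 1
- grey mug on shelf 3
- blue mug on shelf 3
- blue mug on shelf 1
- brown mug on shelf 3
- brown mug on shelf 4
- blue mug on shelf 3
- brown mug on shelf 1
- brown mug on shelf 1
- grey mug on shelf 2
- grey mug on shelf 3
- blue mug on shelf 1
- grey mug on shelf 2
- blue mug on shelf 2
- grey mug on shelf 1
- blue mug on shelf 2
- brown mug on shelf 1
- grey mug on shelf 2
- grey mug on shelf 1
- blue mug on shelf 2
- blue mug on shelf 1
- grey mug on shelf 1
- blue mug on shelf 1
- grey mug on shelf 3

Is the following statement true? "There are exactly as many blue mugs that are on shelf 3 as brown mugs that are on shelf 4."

There are 2 blue mugs on shelf 3.
There is 1 brown mug on shelf 4.
The claim requires 2 = 1, which does not hold.

False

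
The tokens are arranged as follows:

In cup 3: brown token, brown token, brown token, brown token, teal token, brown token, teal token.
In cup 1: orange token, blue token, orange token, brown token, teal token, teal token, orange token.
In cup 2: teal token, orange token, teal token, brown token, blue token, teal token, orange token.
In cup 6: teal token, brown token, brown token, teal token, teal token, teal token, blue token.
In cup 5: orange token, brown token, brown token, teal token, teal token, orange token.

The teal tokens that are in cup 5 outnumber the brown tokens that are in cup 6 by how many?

teal tokens in cup 5: 2.
brown tokens in cup 6: 2.
2 − 2 = 0.

0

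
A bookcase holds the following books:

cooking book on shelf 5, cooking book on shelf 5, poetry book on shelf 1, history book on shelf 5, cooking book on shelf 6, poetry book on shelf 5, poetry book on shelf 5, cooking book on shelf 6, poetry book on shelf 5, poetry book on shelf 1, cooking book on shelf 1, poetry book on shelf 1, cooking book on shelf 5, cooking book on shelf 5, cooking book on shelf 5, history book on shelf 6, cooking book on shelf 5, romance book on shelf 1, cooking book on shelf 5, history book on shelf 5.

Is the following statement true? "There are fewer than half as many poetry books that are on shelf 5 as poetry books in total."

|poetry books on shelf 5| = 3.
|poetry books| = 6.
The claim requires 2 × 3 = 6 < 6, which does not hold.

False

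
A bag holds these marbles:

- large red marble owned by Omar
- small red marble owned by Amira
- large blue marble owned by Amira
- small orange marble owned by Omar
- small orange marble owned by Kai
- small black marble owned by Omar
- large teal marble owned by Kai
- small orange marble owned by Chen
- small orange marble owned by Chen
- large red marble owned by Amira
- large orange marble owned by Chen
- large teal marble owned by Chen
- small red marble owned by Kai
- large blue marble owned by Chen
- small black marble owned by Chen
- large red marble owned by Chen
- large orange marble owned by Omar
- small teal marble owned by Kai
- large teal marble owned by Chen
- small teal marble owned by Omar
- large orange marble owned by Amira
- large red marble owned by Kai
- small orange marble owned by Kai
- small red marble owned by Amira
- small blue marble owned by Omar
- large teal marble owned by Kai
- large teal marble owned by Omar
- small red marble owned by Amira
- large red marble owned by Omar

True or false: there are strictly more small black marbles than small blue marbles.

small black marbles: 2.
small blue marbles: 1.
The claim requires 2 > 1, which holds.

True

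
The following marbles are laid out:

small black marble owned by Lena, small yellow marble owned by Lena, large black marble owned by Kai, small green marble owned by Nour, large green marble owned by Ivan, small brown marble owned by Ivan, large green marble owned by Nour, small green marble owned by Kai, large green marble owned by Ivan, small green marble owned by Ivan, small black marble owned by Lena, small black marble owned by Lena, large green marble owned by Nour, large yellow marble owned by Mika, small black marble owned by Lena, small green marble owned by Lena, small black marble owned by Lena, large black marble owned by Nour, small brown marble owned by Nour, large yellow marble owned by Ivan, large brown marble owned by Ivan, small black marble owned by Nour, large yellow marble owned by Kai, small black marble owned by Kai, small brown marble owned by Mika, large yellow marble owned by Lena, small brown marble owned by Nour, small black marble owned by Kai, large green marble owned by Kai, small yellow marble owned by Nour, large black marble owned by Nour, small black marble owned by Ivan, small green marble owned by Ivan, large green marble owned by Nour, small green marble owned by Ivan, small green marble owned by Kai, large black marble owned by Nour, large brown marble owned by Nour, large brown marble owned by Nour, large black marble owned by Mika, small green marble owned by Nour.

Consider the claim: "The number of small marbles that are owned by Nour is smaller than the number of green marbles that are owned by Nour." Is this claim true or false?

False

small marbles owned by Nour: 6.
green marbles owned by Nour: 5.
The claim requires 6 < 5, which does not hold.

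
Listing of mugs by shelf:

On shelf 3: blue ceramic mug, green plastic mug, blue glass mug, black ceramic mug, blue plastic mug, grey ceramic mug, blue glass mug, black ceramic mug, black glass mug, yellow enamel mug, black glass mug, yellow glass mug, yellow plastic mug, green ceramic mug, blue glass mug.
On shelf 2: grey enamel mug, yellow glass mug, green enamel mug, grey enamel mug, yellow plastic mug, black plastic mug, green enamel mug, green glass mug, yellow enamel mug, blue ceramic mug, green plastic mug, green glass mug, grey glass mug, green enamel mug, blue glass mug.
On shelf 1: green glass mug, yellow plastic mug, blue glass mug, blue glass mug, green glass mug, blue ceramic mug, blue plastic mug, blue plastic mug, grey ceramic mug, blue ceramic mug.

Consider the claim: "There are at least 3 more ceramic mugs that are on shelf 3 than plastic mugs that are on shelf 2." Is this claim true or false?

|ceramic mugs on shelf 3| = 5.
|plastic mugs on shelf 2| = 3.
The claim requires 5 − 3 = 2 ≥ 3, which does not hold.

False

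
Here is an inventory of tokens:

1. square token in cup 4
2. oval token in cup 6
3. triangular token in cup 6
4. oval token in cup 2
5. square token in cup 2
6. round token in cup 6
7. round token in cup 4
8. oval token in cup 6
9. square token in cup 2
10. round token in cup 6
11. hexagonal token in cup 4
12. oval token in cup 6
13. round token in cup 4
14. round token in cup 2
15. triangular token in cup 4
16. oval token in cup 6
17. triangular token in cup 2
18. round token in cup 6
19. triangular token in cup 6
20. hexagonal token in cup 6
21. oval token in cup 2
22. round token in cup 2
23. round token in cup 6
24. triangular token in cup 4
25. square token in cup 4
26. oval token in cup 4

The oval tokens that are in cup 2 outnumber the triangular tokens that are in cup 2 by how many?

oval tokens in cup 2: 2.
triangular tokens in cup 2: 1.
2 − 1 = 1.

1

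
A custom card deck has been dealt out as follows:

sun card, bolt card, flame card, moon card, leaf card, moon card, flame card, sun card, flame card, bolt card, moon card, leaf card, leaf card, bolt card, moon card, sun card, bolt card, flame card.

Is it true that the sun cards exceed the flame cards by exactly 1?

False

There are 3 sun cards.
There are 4 flame cards.
The claim requires 3 − 4 (= -1) to equal 1, which does not hold.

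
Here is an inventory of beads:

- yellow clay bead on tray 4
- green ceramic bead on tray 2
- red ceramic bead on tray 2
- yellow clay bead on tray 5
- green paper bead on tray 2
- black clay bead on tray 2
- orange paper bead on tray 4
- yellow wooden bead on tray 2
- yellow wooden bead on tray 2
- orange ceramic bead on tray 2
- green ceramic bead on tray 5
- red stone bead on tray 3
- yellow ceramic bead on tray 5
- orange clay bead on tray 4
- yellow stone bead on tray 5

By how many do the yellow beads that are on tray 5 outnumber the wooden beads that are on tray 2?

1

yellow beads on tray 5: 3.
wooden beads on tray 2: 2.
3 − 2 = 1.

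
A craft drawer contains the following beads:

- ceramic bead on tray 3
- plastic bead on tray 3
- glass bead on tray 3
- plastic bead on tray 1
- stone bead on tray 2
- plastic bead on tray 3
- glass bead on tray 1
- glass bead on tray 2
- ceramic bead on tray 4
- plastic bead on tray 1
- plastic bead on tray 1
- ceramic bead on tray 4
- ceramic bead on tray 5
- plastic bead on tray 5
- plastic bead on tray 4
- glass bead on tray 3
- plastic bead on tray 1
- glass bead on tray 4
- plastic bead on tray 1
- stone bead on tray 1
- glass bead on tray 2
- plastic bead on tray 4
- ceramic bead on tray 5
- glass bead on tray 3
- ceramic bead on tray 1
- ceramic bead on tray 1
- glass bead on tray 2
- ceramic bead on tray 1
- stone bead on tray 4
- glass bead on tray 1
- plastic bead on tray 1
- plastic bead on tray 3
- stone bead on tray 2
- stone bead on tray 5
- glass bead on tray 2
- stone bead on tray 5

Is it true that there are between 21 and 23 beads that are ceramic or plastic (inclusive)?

There are 20 beads that are ceramic or plastic.
The claim requires 21 ≤ 20 ≤ 23, which does not hold.

False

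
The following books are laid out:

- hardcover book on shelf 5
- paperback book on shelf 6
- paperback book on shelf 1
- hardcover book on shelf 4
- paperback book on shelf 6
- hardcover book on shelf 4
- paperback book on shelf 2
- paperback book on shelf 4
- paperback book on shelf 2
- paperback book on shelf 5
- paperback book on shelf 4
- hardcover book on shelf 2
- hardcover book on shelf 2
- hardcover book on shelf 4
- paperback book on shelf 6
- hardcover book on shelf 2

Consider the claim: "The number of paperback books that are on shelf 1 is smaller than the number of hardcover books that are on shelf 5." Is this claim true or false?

There is 1 paperback book on shelf 1.
There is 1 hardcover book on shelf 5.
The claim requires 1 < 1, which does not hold.

False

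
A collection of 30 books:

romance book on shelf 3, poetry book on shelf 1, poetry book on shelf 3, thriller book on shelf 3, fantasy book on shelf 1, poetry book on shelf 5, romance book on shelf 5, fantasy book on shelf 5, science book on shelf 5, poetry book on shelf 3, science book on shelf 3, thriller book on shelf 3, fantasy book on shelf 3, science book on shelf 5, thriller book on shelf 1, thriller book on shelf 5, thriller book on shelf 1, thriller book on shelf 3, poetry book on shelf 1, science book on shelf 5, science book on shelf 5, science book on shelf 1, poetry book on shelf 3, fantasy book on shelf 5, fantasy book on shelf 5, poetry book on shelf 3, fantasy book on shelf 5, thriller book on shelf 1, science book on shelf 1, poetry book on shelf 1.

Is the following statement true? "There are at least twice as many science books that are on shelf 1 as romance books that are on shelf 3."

There are 2 science books on shelf 1.
There is 1 romance book on shelf 3.
The claim requires 2 ≥ 2 × 1 = 2, which holds.

True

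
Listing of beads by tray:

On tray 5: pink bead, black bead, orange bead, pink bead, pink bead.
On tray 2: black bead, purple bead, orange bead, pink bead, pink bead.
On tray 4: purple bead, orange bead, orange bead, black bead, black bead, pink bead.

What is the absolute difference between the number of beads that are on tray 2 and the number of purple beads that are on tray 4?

beads on tray 2: 5. purple beads on tray 4: 1.
|5 − 1| = 5 − 1 = 4.

4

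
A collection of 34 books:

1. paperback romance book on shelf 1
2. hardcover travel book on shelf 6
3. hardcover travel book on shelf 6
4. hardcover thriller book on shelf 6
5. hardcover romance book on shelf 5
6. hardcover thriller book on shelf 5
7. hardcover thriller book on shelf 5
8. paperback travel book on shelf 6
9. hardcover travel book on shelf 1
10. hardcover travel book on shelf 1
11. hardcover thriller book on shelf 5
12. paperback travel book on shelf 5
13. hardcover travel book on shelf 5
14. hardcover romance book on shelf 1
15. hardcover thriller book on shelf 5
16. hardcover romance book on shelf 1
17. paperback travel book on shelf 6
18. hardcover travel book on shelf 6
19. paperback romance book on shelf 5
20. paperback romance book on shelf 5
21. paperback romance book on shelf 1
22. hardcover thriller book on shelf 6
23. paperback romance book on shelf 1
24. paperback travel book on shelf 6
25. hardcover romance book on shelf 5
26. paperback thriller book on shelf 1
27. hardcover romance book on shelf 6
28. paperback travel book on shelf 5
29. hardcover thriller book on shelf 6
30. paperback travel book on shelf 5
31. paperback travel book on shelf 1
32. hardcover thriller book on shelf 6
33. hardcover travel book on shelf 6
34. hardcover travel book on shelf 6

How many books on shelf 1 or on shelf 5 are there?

on shelf 1: 9; on shelf 5: 12; together 9 + 12 = 21.

21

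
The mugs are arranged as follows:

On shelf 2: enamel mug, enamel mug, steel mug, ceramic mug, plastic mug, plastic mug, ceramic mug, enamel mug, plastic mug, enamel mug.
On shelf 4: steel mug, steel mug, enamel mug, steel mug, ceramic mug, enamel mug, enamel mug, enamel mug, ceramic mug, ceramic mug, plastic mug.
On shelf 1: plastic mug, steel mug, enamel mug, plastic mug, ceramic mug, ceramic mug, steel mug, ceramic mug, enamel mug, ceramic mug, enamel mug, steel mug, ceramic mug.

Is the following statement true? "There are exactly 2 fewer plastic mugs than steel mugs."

plastic mugs: 6.
steel mugs: 7.
The claim requires 7 − 6 (= 1) to equal 2, which does not hold.

False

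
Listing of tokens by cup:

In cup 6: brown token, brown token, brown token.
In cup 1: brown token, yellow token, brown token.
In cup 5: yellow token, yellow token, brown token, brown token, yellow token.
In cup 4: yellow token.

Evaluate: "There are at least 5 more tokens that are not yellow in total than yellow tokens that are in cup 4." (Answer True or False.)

True

There are 7 tokens that are not yellow.
There is 1 yellow token in cup 4.
The claim requires 7 − 1 = 6 ≥ 5, which holds.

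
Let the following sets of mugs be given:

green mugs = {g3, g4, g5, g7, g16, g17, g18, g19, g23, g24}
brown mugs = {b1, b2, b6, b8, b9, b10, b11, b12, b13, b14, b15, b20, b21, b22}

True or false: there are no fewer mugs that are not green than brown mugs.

True

|mugs that are not green| = 14.
|brown mugs| = 14.
The claim requires 14 ≥ 14, which holds.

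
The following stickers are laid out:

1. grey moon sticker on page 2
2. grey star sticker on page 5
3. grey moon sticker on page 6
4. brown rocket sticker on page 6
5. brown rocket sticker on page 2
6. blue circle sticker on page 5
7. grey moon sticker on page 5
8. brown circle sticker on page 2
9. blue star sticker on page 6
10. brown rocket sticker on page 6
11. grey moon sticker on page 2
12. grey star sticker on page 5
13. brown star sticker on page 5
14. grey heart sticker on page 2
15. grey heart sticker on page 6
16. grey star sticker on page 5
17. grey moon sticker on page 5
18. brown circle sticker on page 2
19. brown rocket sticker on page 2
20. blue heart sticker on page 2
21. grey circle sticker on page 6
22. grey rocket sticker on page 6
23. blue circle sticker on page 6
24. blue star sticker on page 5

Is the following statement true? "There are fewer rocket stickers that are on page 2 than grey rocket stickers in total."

rocket stickers on page 2: 2.
grey rocket stickers: 1.
The claim requires 2 < 1, which does not hold.

False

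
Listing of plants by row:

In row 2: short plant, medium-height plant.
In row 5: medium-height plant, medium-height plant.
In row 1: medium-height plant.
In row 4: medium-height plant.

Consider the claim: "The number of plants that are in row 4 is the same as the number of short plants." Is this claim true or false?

plants in row 4: 1.
short plants: 1.
The claim requires 1 = 1, which holds.

True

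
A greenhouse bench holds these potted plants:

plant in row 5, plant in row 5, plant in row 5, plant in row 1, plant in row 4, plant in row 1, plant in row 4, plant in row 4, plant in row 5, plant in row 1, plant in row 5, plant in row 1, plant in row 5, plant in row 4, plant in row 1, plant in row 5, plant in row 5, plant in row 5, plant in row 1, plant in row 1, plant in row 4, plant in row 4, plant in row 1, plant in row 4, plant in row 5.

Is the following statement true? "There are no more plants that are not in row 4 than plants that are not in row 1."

False

|plants that are not in row 4| = 18.
|plants that are not in row 1| = 17.
The claim requires 18 ≤ 17, which does not hold.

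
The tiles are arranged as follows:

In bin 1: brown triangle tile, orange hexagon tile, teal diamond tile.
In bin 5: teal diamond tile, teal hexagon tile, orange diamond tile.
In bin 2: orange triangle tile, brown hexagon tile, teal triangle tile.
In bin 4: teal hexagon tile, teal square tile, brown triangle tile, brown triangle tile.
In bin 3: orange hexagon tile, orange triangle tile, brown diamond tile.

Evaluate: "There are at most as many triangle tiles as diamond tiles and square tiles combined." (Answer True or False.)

There are 6 triangle tiles.
diamond tiles: 4; square tiles: 1; combined: 4 + 1 = 5.
The claim requires 6 ≤ 5, which does not hold.

False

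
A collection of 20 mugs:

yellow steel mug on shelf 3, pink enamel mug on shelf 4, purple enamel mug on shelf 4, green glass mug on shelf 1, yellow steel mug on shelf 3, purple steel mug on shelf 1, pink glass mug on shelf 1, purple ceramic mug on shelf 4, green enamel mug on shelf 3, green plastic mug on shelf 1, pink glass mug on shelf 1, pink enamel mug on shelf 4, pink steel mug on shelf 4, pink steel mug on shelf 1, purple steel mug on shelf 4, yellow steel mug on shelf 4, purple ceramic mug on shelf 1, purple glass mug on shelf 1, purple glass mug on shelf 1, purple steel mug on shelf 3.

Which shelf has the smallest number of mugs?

shelf 3

Counts by shelf: shelf 1→9, shelf 4→7, shelf 3→4.
The minimum is 4, held uniquely by shelf 3.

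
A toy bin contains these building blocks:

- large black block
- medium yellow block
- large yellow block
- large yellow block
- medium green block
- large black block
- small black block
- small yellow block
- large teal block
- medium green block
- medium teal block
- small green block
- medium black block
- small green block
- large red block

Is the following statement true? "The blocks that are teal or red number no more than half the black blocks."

|blocks that are teal or red| = 3.
|black blocks| = 4.
The claim requires 2 × 3 = 6 ≤ 4, which does not hold.

False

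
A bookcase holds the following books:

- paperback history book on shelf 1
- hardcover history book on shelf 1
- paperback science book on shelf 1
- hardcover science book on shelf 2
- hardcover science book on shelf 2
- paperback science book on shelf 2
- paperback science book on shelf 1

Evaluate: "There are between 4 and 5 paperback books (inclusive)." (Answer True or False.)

paperback books: 4.
The claim requires 4 ≤ 4 ≤ 5, which holds.

True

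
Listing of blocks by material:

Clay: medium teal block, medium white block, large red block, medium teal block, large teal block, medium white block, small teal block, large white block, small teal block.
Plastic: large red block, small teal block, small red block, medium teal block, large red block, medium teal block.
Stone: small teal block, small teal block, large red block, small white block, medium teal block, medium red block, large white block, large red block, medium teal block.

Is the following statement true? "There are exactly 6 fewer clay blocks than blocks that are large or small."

|clay blocks| = 9.
|blocks that are large or small| = 15.
The claim requires 15 − 9 (= 6) to equal 6, which holds.

True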